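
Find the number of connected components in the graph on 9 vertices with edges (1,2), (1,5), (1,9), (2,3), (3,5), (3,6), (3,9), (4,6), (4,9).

Step 1: Build adjacency list from edges:
  1: 2, 5, 9
  2: 1, 3
  3: 2, 5, 6, 9
  4: 6, 9
  5: 1, 3
  6: 3, 4
  7: (none)
  8: (none)
  9: 1, 3, 4

Step 2: Run BFS/DFS from vertex 1:
  Visited: {1, 2, 5, 9, 3, 4, 6}
  Reached 7 of 9 vertices

Step 3: Only 7 of 9 vertices reached. Graph is disconnected.
Connected components: {1, 2, 3, 4, 5, 6, 9}, {7}, {8}
Number of connected components: 3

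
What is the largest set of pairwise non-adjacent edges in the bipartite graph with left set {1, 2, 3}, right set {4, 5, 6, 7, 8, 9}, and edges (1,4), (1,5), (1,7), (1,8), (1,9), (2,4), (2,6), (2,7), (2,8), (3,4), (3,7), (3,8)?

Step 1: List the neighbors of each left vertex:
  1: 4, 5, 7, 8, 9
  2: 4, 6, 7, 8
  3: 4, 7, 8

Step 2: Greedily match left vertices, then look for augmenting paths:
  Match 1 -- 4
  Match 2 -- 6
  Match 3 -- 7
  No augmenting path remains.

Step 3: Verify this is maximum:
  Matching size 3 = min(|L|, |R|) = min(3, 6), which is an upper bound, so this matching is maximum.

Maximum matching: {(1,4), (2,6), (3,7)}
Size: 3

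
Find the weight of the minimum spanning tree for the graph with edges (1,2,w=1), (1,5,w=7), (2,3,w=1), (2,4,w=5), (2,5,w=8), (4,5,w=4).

Apply Kruskal's algorithm (sort edges by weight, add if no cycle):

Sorted edges by weight:
  (1,2) w=1
  (2,3) w=1
  (4,5) w=4
  (2,4) w=5
  (1,5) w=7
  (2,5) w=8

Add edge (1,2) w=1 -- no cycle. Running total: 1
Add edge (2,3) w=1 -- no cycle. Running total: 2
Add edge (4,5) w=4 -- no cycle. Running total: 6
Add edge (2,4) w=5 -- no cycle. Running total: 11

MST edges: (1,2,w=1), (2,3,w=1), (4,5,w=4), (2,4,w=5)
Total MST weight: 1 + 1 + 4 + 5 = 11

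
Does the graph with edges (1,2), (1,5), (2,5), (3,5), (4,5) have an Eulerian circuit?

Step 1: Find the degree of each vertex:
  deg(1) = 2
  deg(2) = 2
  deg(3) = 1
  deg(4) = 1
  deg(5) = 4

Step 2: Count vertices with odd degree:
  Odd-degree vertices: 3, 4 (2 total)

Step 3: Apply Euler's theorem:
  - Eulerian circuit exists iff graph is connected and all vertices have even degree
  - Eulerian path exists iff graph is connected and has 0 or 2 odd-degree vertices

Graph is connected with exactly 2 odd-degree vertices (3, 4).
Eulerian path exists (starting and ending at the odd-degree vertices), but no Eulerian circuit.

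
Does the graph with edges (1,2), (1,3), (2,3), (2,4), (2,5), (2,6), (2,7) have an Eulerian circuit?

Step 1: Find the degree of each vertex:
  deg(1) = 2
  deg(2) = 6
  deg(3) = 2
  deg(4) = 1
  deg(5) = 1
  deg(6) = 1
  deg(7) = 1

Step 2: Count vertices with odd degree:
  Odd-degree vertices: 4, 5, 6, 7 (4 total)

Step 3: Apply Euler's theorem:
  - Eulerian circuit exists iff graph is connected and all vertices have even degree
  - Eulerian path exists iff graph is connected and has 0 or 2 odd-degree vertices

Graph has 4 odd-degree vertices (need 0 or 2).
Neither Eulerian path nor Eulerian circuit exists.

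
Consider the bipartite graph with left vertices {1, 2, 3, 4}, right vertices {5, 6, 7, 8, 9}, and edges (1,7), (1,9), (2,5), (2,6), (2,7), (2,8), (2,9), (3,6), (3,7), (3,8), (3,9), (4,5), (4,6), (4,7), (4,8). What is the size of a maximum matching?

Step 1: List the neighbors of each left vertex:
  1: 7, 9
  2: 5, 6, 7, 8, 9
  3: 6, 7, 8, 9
  4: 5, 6, 7, 8

Step 2: Greedily match left vertices, then look for augmenting paths:
  Match 1 -- 7
  Match 2 -- 5
  Match 3 -- 6
  Match 4 -- 8
  No augmenting path remains.

Step 3: Verify this is maximum:
  Matching size 4 = min(|L|, |R|) = min(4, 5), which is an upper bound, so this matching is maximum.

Maximum matching: {(1,7), (2,5), (3,6), (4,8)}
Size: 4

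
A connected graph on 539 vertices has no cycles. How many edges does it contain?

A tree on n vertices always has exactly n - 1 edges.
For n = 539: edges = 539 - 1 = 538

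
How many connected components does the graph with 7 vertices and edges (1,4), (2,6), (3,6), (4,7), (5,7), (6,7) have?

Step 1: Build adjacency list from edges:
  1: 4
  2: 6
  3: 6
  4: 1, 7
  5: 7
  6: 2, 3, 7
  7: 4, 5, 6

Step 2: Run BFS/DFS from vertex 1:
  Visited: {1, 4, 7, 5, 6, 2, 3}
  Reached 7 of 7 vertices

Step 3: All 7 vertices reached from vertex 1, so the graph is connected.
Number of connected components: 1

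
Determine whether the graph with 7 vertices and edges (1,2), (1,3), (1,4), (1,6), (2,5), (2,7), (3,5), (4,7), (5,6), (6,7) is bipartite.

Step 1: Attempt 2-coloring using BFS:
  Start at vertex 1, assign color 0
  Color vertex 2 with color 1 (neighbor of 1)
  Color vertex 3 with color 1 (neighbor of 1)
  Color vertex 4 with color 1 (neighbor of 1)
  Color vertex 6 with color 1 (neighbor of 1)
  Color vertex 5 with color 0 (neighbor of 2)
  Color vertex 7 with color 0 (neighbor of 2)

Step 2: 2-coloring succeeded. No conflicts found.
  Set A (color 0): {1, 5, 7}
  Set B (color 1): {2, 3, 4, 6}

The graph is bipartite with partition {1, 5, 7}, {2, 3, 4, 6}.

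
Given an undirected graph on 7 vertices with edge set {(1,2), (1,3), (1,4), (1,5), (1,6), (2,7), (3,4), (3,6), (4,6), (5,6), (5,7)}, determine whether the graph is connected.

Step 1: Build adjacency list from edges:
  1: 2, 3, 4, 5, 6
  2: 1, 7
  3: 1, 4, 6
  4: 1, 3, 6
  5: 1, 6, 7
  6: 1, 3, 4, 5
  7: 2, 5

Step 2: Run BFS/DFS from vertex 1:
  Visited: {1, 2, 3, 4, 5, 6, 7}
  Reached 7 of 7 vertices

Step 3: All 7 vertices reached from vertex 1, so the graph is connected.
Answer: Yes, the graph is connected.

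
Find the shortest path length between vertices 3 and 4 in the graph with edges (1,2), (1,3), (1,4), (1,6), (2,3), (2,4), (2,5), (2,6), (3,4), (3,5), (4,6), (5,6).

Step 1: Build adjacency list:
  1: 2, 3, 4, 6
  2: 1, 3, 4, 5, 6
  3: 1, 2, 4, 5
  4: 1, 2, 3, 6
  5: 2, 3, 6
  6: 1, 2, 4, 5

Step 2: BFS from vertex 3 to find shortest path to 4:
  vertex 1 reached at distance 1
  vertex 2 reached at distance 1
  vertex 4 reached at distance 1

Step 3: Shortest path: 3 -> 4
Path length: 1 edge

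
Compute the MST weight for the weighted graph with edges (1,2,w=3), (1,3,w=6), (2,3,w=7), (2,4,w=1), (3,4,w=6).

Apply Kruskal's algorithm (sort edges by weight, add if no cycle):

Sorted edges by weight:
  (2,4) w=1
  (1,2) w=3
  (1,3) w=6
  (3,4) w=6
  (2,3) w=7

Add edge (2,4) w=1 -- no cycle. Running total: 1
Add edge (1,2) w=3 -- no cycle. Running total: 4
Add edge (1,3) w=6 -- no cycle. Running total: 10

MST edges: (2,4,w=1), (1,2,w=3), (1,3,w=6)
Total MST weight: 1 + 3 + 6 = 10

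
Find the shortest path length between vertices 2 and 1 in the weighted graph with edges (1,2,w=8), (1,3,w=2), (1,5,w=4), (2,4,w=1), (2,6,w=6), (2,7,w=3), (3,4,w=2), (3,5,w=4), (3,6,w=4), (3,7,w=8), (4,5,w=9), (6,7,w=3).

Step 1: Build adjacency list with weights:
  1: 2(w=8), 3(w=2), 5(w=4)
  2: 1(w=8), 4(w=1), 6(w=6), 7(w=3)
  3: 1(w=2), 4(w=2), 5(w=4), 6(w=4), 7(w=8)
  4: 2(w=1), 3(w=2), 5(w=9)
  5: 1(w=4), 3(w=4), 4(w=9)
  6: 2(w=6), 3(w=4), 7(w=3)
  7: 2(w=3), 3(w=8), 6(w=3)

Step 2: Apply Dijkstra's algorithm from vertex 2:
  Visit vertex 2 (distance=0)
    Update dist[1] = 8
    Update dist[4] = 1
    Update dist[6] = 6
    Update dist[7] = 3
  Visit vertex 4 (distance=1)
    Update dist[3] = 3
    Update dist[5] = 10
  Visit vertex 3 (distance=3)
    Update dist[1] = 5
    Update dist[5] = 7
  Visit vertex 7 (distance=3)
  Visit vertex 1 (distance=5)

Step 3: Shortest path: 2 -> 4 -> 3 -> 1
Total weight: 1 + 2 + 2 = 5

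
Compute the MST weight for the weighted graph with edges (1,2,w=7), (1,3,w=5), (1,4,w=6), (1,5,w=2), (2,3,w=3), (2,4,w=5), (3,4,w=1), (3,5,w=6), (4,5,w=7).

Apply Kruskal's algorithm (sort edges by weight, add if no cycle):

Sorted edges by weight:
  (3,4) w=1
  (1,5) w=2
  (2,3) w=3
  (1,3) w=5
  (2,4) w=5
  (1,4) w=6
  (3,5) w=6
  (1,2) w=7
  (4,5) w=7

Add edge (3,4) w=1 -- no cycle. Running total: 1
Add edge (1,5) w=2 -- no cycle. Running total: 3
Add edge (2,3) w=3 -- no cycle. Running total: 6
Add edge (1,3) w=5 -- no cycle. Running total: 11

MST edges: (3,4,w=1), (1,5,w=2), (2,3,w=3), (1,3,w=5)
Total MST weight: 1 + 2 + 3 + 5 = 11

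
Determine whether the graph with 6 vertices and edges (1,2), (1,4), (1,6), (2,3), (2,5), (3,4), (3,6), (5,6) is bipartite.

Step 1: Attempt 2-coloring using BFS:
  Start at vertex 1, assign color 0
  Color vertex 2 with color 1 (neighbor of 1)
  Color vertex 4 with color 1 (neighbor of 1)
  Color vertex 6 with color 1 (neighbor of 1)
  Color vertex 3 with color 0 (neighbor of 2)
  Color vertex 5 with color 0 (neighbor of 2)

Step 2: 2-coloring succeeded. No conflicts found.
  Set A (color 0): {1, 3, 5}
  Set B (color 1): {2, 4, 6}

The graph is bipartite with partition {1, 3, 5}, {2, 4, 6}.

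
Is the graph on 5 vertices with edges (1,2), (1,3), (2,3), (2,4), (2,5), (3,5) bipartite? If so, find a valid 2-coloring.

Step 1: Attempt 2-coloring using BFS:
  Start at vertex 1, assign color 0
  Color vertex 2 with color 1 (neighbor of 1)
  Color vertex 3 with color 1 (neighbor of 1)

Step 2: Conflict found! Vertices 2 and 3 are adjacent but have the same color.
This means the graph contains an odd cycle.

The graph is NOT bipartite.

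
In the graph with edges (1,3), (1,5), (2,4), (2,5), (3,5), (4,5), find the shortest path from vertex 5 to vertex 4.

Step 1: Build adjacency list:
  1: 3, 5
  2: 4, 5
  3: 1, 5
  4: 2, 5
  5: 1, 2, 3, 4

Step 2: BFS from vertex 5 to find shortest path to 4:
  vertex 1 reached at distance 1
  vertex 2 reached at distance 1
  vertex 3 reached at distance 1
  vertex 4 reached at distance 1

Step 3: Shortest path: 5 -> 4
Path length: 1 edge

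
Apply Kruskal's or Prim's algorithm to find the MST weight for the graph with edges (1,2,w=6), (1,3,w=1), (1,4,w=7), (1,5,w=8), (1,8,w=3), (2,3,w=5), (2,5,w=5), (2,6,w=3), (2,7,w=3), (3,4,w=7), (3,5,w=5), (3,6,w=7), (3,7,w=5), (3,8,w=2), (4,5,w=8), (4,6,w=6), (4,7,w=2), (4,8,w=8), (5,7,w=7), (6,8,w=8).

Apply Kruskal's algorithm (sort edges by weight, add if no cycle):

Sorted edges by weight:
  (1,3) w=1
  (3,8) w=2
  (4,7) w=2
  (1,8) w=3
  (2,6) w=3
  (2,7) w=3
  (2,3) w=5
  (2,5) w=5
  (3,7) w=5
  (3,5) w=5
  (1,2) w=6
  (4,6) w=6
  (1,4) w=7
  (3,6) w=7
  (3,4) w=7
  (5,7) w=7
  (1,5) w=8
  (4,8) w=8
  (4,5) w=8
  (6,8) w=8

Add edge (1,3) w=1 -- no cycle. Running total: 1
Add edge (3,8) w=2 -- no cycle. Running total: 3
Add edge (4,7) w=2 -- no cycle. Running total: 5
Skip edge (1,8) w=3 -- would create cycle
Add edge (2,6) w=3 -- no cycle. Running total: 8
Add edge (2,7) w=3 -- no cycle. Running total: 11
Add edge (2,3) w=5 -- no cycle. Running total: 16
Add edge (2,5) w=5 -- no cycle. Running total: 21

MST edges: (1,3,w=1), (3,8,w=2), (4,7,w=2), (2,6,w=3), (2,7,w=3), (2,3,w=5), (2,5,w=5)
Total MST weight: 1 + 2 + 2 + 3 + 3 + 5 + 5 = 21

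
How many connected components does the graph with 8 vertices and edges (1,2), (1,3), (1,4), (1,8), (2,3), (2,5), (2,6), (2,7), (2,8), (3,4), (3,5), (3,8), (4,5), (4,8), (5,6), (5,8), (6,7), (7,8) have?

Step 1: Build adjacency list from edges:
  1: 2, 3, 4, 8
  2: 1, 3, 5, 6, 7, 8
  3: 1, 2, 4, 5, 8
  4: 1, 3, 5, 8
  5: 2, 3, 4, 6, 8
  6: 2, 5, 7
  7: 2, 6, 8
  8: 1, 2, 3, 4, 5, 7

Step 2: Run BFS/DFS from vertex 1:
  Visited: {1, 2, 3, 4, 8, 5, 6, 7}
  Reached 8 of 8 vertices

Step 3: All 8 vertices reached from vertex 1, so the graph is connected.
Number of connected components: 1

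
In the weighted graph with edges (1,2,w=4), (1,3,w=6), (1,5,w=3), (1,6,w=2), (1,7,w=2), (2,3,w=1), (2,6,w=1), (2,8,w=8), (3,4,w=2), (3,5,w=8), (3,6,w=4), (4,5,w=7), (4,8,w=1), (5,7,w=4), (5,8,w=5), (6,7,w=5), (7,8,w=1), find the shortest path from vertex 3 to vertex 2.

Step 1: Build adjacency list with weights:
  1: 2(w=4), 3(w=6), 5(w=3), 6(w=2), 7(w=2)
  2: 1(w=4), 3(w=1), 6(w=1), 8(w=8)
  3: 1(w=6), 2(w=1), 4(w=2), 5(w=8), 6(w=4)
  4: 3(w=2), 5(w=7), 8(w=1)
  5: 1(w=3), 3(w=8), 4(w=7), 7(w=4), 8(w=5)
  6: 1(w=2), 2(w=1), 3(w=4), 7(w=5)
  7: 1(w=2), 5(w=4), 6(w=5), 8(w=1)
  8: 2(w=8), 4(w=1), 5(w=5), 7(w=1)

Step 2: Apply Dijkstra's algorithm from vertex 3:
  Visit vertex 3 (distance=0)
    Update dist[1] = 6
    Update dist[2] = 1
    Update dist[4] = 2
    Update dist[5] = 8
    Update dist[6] = 4
  Visit vertex 2 (distance=1)
    Update dist[1] = 5
    Update dist[6] = 2
    Update dist[8] = 9

Step 3: Shortest path: 3 -> 2
Total weight: 1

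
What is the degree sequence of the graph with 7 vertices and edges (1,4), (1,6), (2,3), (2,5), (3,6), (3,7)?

Step 1: Count edges incident to each vertex:
  deg(1) = 2 (neighbors: 4, 6)
  deg(2) = 2 (neighbors: 3, 5)
  deg(3) = 3 (neighbors: 2, 6, 7)
  deg(4) = 1 (neighbors: 1)
  deg(5) = 1 (neighbors: 2)
  deg(6) = 2 (neighbors: 1, 3)
  deg(7) = 1 (neighbors: 3)

Step 2: Sort degrees in non-increasing order:
  Degrees: [2, 2, 3, 1, 1, 2, 1] -> sorted: [3, 2, 2, 2, 1, 1, 1]

Degree sequence: [3, 2, 2, 2, 1, 1, 1]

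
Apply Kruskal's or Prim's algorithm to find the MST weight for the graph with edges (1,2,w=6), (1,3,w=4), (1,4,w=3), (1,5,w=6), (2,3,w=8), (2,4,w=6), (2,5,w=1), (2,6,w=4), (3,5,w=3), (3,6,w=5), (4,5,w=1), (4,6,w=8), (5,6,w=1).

Apply Kruskal's algorithm (sort edges by weight, add if no cycle):

Sorted edges by weight:
  (2,5) w=1
  (4,5) w=1
  (5,6) w=1
  (1,4) w=3
  (3,5) w=3
  (1,3) w=4
  (2,6) w=4
  (3,6) w=5
  (1,2) w=6
  (1,5) w=6
  (2,4) w=6
  (2,3) w=8
  (4,6) w=8

Add edge (2,5) w=1 -- no cycle. Running total: 1
Add edge (4,5) w=1 -- no cycle. Running total: 2
Add edge (5,6) w=1 -- no cycle. Running total: 3
Add edge (1,4) w=3 -- no cycle. Running total: 6
Add edge (3,5) w=3 -- no cycle. Running total: 9

MST edges: (2,5,w=1), (4,5,w=1), (5,6,w=1), (1,4,w=3), (3,5,w=3)
Total MST weight: 1 + 1 + 1 + 3 + 3 = 9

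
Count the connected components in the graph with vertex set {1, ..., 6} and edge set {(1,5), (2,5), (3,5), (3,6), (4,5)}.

Step 1: Build adjacency list from edges:
  1: 5
  2: 5
  3: 5, 6
  4: 5
  5: 1, 2, 3, 4
  6: 3

Step 2: Run BFS/DFS from vertex 1:
  Visited: {1, 5, 2, 3, 4, 6}
  Reached 6 of 6 vertices

Step 3: All 6 vertices reached from vertex 1, so the graph is connected.
Number of connected components: 1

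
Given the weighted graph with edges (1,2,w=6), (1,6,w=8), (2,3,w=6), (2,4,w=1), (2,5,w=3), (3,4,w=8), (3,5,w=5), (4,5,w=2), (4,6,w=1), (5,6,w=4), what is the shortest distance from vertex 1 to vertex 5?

Step 1: Build adjacency list with weights:
  1: 2(w=6), 6(w=8)
  2: 1(w=6), 3(w=6), 4(w=1), 5(w=3)
  3: 2(w=6), 4(w=8), 5(w=5)
  4: 2(w=1), 3(w=8), 5(w=2), 6(w=1)
  5: 2(w=3), 3(w=5), 4(w=2), 6(w=4)
  6: 1(w=8), 4(w=1), 5(w=4)

Step 2: Apply Dijkstra's algorithm from vertex 1:
  Visit vertex 1 (distance=0)
    Update dist[2] = 6
    Update dist[6] = 8
  Visit vertex 2 (distance=6)
    Update dist[3] = 12
    Update dist[4] = 7
    Update dist[5] = 9
  Visit vertex 4 (distance=7)
  Visit vertex 6 (distance=8)
  Visit vertex 5 (distance=9)

Step 3: Shortest path: 1 -> 2 -> 5
Total weight: 6 + 3 = 9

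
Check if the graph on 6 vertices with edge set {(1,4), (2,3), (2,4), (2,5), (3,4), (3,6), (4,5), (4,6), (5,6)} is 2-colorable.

Step 1: Attempt 2-coloring using BFS:
  Start at vertex 1, assign color 0
  Color vertex 4 with color 1 (neighbor of 1)
  Color vertex 2 with color 0 (neighbor of 4)
  Color vertex 3 with color 0 (neighbor of 4)
  Color vertex 5 with color 0 (neighbor of 4)
  Color vertex 6 with color 0 (neighbor of 4)

Step 2: Conflict found! Vertices 2 and 3 are adjacent but have the same color.
This means the graph contains an odd cycle.

The graph is NOT bipartite.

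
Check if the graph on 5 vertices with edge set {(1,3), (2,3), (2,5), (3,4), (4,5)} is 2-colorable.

Step 1: Attempt 2-coloring using BFS:
  Start at vertex 1, assign color 0
  Color vertex 3 with color 1 (neighbor of 1)
  Color vertex 2 with color 0 (neighbor of 3)
  Color vertex 4 with color 0 (neighbor of 3)
  Color vertex 5 with color 1 (neighbor of 2)

Step 2: 2-coloring succeeded. No conflicts found.
  Set A (color 0): {1, 2, 4}
  Set B (color 1): {3, 5}

The graph is bipartite with partition {1, 2, 4}, {3, 5}.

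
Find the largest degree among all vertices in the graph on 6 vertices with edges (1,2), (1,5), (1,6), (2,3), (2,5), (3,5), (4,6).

Step 1: Count edges incident to each vertex:
  deg(1) = 3 (neighbors: 2, 5, 6)
  deg(2) = 3 (neighbors: 1, 3, 5)
  deg(3) = 2 (neighbors: 2, 5)
  deg(4) = 1 (neighbors: 6)
  deg(5) = 3 (neighbors: 1, 2, 3)
  deg(6) = 2 (neighbors: 1, 4)

Step 2: Find maximum:
  max(3, 3, 2, 1, 3, 2) = 3 (vertex 1)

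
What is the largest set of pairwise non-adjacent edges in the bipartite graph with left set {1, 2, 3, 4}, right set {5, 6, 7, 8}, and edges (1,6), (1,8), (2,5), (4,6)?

Step 1: List the neighbors of each left vertex:
  1: 6, 8
  2: 5
  3: (none)
  4: 6

Step 2: Greedily match left vertices, then look for augmenting paths:
  Match 1 -- 8
  Match 2 -- 5
  Match 4 -- 6
  No augmenting path remains.

Step 3: Verify this is maximum:
  Matching has size 3. The vertex set {1, 2, 4} covers every edge and has size 3; any matching has at most one edge per cover vertex, so 3 is maximum (König's theorem).

Maximum matching: {(1,8), (2,5), (4,6)}
Size: 3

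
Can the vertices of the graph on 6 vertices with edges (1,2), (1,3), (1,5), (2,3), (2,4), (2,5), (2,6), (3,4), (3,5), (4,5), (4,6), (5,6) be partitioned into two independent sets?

Step 1: Attempt 2-coloring using BFS:
  Start at vertex 1, assign color 0
  Color vertex 2 with color 1 (neighbor of 1)
  Color vertex 3 with color 1 (neighbor of 1)
  Color vertex 5 with color 1 (neighbor of 1)

Step 2: Conflict found! Vertices 2 and 3 are adjacent but have the same color.
This means the graph contains an odd cycle.

The graph is NOT bipartite.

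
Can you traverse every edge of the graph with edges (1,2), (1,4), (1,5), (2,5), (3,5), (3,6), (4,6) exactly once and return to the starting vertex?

Step 1: Find the degree of each vertex:
  deg(1) = 3
  deg(2) = 2
  deg(3) = 2
  deg(4) = 2
  deg(5) = 3
  deg(6) = 2

Step 2: Count vertices with odd degree:
  Odd-degree vertices: 1, 5 (2 total)

Step 3: Apply Euler's theorem:
  - Eulerian circuit exists iff graph is connected and all vertices have even degree
  - Eulerian path exists iff graph is connected and has 0 or 2 odd-degree vertices

Graph is connected with exactly 2 odd-degree vertices (1, 5).
Eulerian path exists (starting and ending at the odd-degree vertices), but no Eulerian circuit.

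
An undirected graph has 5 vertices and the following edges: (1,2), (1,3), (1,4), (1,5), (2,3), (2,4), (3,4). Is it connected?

Step 1: Build adjacency list from edges:
  1: 2, 3, 4, 5
  2: 1, 3, 4
  3: 1, 2, 4
  4: 1, 2, 3
  5: 1

Step 2: Run BFS/DFS from vertex 1:
  Visited: {1, 2, 3, 4, 5}
  Reached 5 of 5 vertices

Step 3: All 5 vertices reached from vertex 1, so the graph is connected.
Answer: Yes, the graph is connected.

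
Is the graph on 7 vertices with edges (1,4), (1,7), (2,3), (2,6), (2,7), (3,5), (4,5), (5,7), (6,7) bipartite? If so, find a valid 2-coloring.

Step 1: Attempt 2-coloring using BFS:
  Start at vertex 1, assign color 0
  Color vertex 4 with color 1 (neighbor of 1)
  Color vertex 7 with color 1 (neighbor of 1)
  Color vertex 5 with color 0 (neighbor of 4)
  Color vertex 2 with color 0 (neighbor of 7)
  Color vertex 6 with color 0 (neighbor of 7)
  Color vertex 3 with color 1 (neighbor of 5)

Step 2: Conflict found! Vertices 2 and 6 are adjacent but have the same color.
This means the graph contains an odd cycle.

The graph is NOT bipartite.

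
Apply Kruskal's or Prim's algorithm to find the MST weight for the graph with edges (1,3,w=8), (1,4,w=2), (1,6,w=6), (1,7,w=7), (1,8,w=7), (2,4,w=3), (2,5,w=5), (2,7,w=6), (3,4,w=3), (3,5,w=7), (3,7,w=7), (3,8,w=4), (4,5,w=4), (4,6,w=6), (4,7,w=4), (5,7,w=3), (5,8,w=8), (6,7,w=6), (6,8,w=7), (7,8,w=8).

Apply Kruskal's algorithm (sort edges by weight, add if no cycle):

Sorted edges by weight:
  (1,4) w=2
  (2,4) w=3
  (3,4) w=3
  (5,7) w=3
  (3,8) w=4
  (4,5) w=4
  (4,7) w=4
  (2,5) w=5
  (1,6) w=6
  (2,7) w=6
  (4,6) w=6
  (6,7) w=6
  (1,7) w=7
  (1,8) w=7
  (3,5) w=7
  (3,7) w=7
  (6,8) w=7
  (1,3) w=8
  (5,8) w=8
  (7,8) w=8

Add edge (1,4) w=2 -- no cycle. Running total: 2
Add edge (2,4) w=3 -- no cycle. Running total: 5
Add edge (3,4) w=3 -- no cycle. Running total: 8
Add edge (5,7) w=3 -- no cycle. Running total: 11
Add edge (3,8) w=4 -- no cycle. Running total: 15
Add edge (4,5) w=4 -- no cycle. Running total: 19
Skip edge (4,7) w=4 -- would create cycle
Skip edge (2,5) w=5 -- would create cycle
Add edge (1,6) w=6 -- no cycle. Running total: 25

MST edges: (1,4,w=2), (2,4,w=3), (3,4,w=3), (5,7,w=3), (3,8,w=4), (4,5,w=4), (1,6,w=6)
Total MST weight: 2 + 3 + 3 + 3 + 4 + 4 + 6 = 25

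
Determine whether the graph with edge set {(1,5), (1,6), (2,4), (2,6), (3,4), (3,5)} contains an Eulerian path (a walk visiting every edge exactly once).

Step 1: Find the degree of each vertex:
  deg(1) = 2
  deg(2) = 2
  deg(3) = 2
  deg(4) = 2
  deg(5) = 2
  deg(6) = 2

Step 2: Count vertices with odd degree:
  All vertices have even degree (0 odd-degree vertices)

Step 3: Apply Euler's theorem:
  - Eulerian circuit exists iff graph is connected and all vertices have even degree
  - Eulerian path exists iff graph is connected and has 0 or 2 odd-degree vertices

Graph is connected with 0 odd-degree vertices.
Both Eulerian circuit and Eulerian path exist.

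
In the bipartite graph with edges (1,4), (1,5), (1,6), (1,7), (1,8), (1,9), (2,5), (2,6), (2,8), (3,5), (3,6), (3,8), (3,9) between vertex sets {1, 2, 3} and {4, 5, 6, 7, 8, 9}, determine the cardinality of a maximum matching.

Step 1: List the neighbors of each left vertex:
  1: 4, 5, 6, 7, 8, 9
  2: 5, 6, 8
  3: 5, 6, 8, 9

Step 2: Greedily match left vertices, then look for augmenting paths:
  Match 1 -- 4
  Match 2 -- 5
  Match 3 -- 6
  No augmenting path remains.

Step 3: Verify this is maximum:
  Matching size 3 = min(|L|, |R|) = min(3, 6), which is an upper bound, so this matching is maximum.

Maximum matching: {(1,4), (2,5), (3,6)}
Size: 3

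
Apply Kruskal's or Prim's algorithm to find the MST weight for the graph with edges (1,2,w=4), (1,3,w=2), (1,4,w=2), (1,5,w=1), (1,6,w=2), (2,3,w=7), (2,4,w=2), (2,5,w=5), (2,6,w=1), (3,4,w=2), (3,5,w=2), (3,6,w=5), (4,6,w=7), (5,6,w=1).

Apply Kruskal's algorithm (sort edges by weight, add if no cycle):

Sorted edges by weight:
  (1,5) w=1
  (2,6) w=1
  (5,6) w=1
  (1,3) w=2
  (1,4) w=2
  (1,6) w=2
  (2,4) w=2
  (3,4) w=2
  (3,5) w=2
  (1,2) w=4
  (2,5) w=5
  (3,6) w=5
  (2,3) w=7
  (4,6) w=7

Add edge (1,5) w=1 -- no cycle. Running total: 1
Add edge (2,6) w=1 -- no cycle. Running total: 2
Add edge (5,6) w=1 -- no cycle. Running total: 3
Add edge (1,3) w=2 -- no cycle. Running total: 5
Add edge (1,4) w=2 -- no cycle. Running total: 7

MST edges: (1,5,w=1), (2,6,w=1), (5,6,w=1), (1,3,w=2), (1,4,w=2)
Total MST weight: 1 + 1 + 1 + 2 + 2 = 7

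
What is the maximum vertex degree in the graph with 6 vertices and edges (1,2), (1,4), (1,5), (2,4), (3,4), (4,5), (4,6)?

Step 1: Count edges incident to each vertex:
  deg(1) = 3 (neighbors: 2, 4, 5)
  deg(2) = 2 (neighbors: 1, 4)
  deg(3) = 1 (neighbors: 4)
  deg(4) = 5 (neighbors: 1, 2, 3, 5, 6)
  deg(5) = 2 (neighbors: 1, 4)
  deg(6) = 1 (neighbors: 4)

Step 2: Find maximum:
  max(3, 2, 1, 5, 2, 1) = 5 (vertex 4)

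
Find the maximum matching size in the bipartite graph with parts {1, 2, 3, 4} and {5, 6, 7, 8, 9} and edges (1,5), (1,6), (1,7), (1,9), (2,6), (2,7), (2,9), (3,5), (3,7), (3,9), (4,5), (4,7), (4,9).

Step 1: List the neighbors of each left vertex:
  1: 5, 6, 7, 9
  2: 6, 7, 9
  3: 5, 7, 9
  4: 5, 7, 9

Step 2: Greedily match left vertices, then look for augmenting paths:
  Match 1 -- 5
  Match 2 -- 6
  Match 3 -- 7
  Match 4 -- 9
  No augmenting path remains.

Step 3: Verify this is maximum:
  Matching size 4 = min(|L|, |R|) = min(4, 5), which is an upper bound, so this matching is maximum.

Maximum matching: {(1,5), (2,6), (3,7), (4,9)}
Size: 4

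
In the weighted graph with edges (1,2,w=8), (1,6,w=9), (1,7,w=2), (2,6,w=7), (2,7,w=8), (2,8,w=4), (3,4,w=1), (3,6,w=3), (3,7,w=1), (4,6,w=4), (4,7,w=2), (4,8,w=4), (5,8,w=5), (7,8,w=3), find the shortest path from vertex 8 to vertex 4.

Step 1: Build adjacency list with weights:
  1: 2(w=8), 6(w=9), 7(w=2)
  2: 1(w=8), 6(w=7), 7(w=8), 8(w=4)
  3: 4(w=1), 6(w=3), 7(w=1)
  4: 3(w=1), 6(w=4), 7(w=2), 8(w=4)
  5: 8(w=5)
  6: 1(w=9), 2(w=7), 3(w=3), 4(w=4)
  7: 1(w=2), 2(w=8), 3(w=1), 4(w=2), 8(w=3)
  8: 2(w=4), 4(w=4), 5(w=5), 7(w=3)

Step 2: Apply Dijkstra's algorithm from vertex 8:
  Visit vertex 8 (distance=0)
    Update dist[2] = 4
    Update dist[4] = 4
    Update dist[5] = 5
    Update dist[7] = 3
  Visit vertex 7 (distance=3)
    Update dist[1] = 5
    Update dist[3] = 4
  Visit vertex 2 (distance=4)
    Update dist[6] = 11
  Visit vertex 3 (distance=4)
    Update dist[6] = 7
  Visit vertex 4 (distance=4)

Step 3: Shortest path: 8 -> 4
Total weight: 4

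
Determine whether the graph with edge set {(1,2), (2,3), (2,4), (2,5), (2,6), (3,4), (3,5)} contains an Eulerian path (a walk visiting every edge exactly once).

Step 1: Find the degree of each vertex:
  deg(1) = 1
  deg(2) = 5
  deg(3) = 3
  deg(4) = 2
  deg(5) = 2
  deg(6) = 1

Step 2: Count vertices with odd degree:
  Odd-degree vertices: 1, 2, 3, 6 (4 total)

Step 3: Apply Euler's theorem:
  - Eulerian circuit exists iff graph is connected and all vertices have even degree
  - Eulerian path exists iff graph is connected and has 0 or 2 odd-degree vertices

Graph has 4 odd-degree vertices (need 0 or 2).
Neither Eulerian path nor Eulerian circuit exists.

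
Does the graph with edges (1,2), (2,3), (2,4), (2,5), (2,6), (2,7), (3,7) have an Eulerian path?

Step 1: Find the degree of each vertex:
  deg(1) = 1
  deg(2) = 6
  deg(3) = 2
  deg(4) = 1
  deg(5) = 1
  deg(6) = 1
  deg(7) = 2

Step 2: Count vertices with odd degree:
  Odd-degree vertices: 1, 4, 5, 6 (4 total)

Step 3: Apply Euler's theorem:
  - Eulerian circuit exists iff graph is connected and all vertices have even degree
  - Eulerian path exists iff graph is connected and has 0 or 2 odd-degree vertices

Graph has 4 odd-degree vertices (need 0 or 2).
Neither Eulerian path nor Eulerian circuit exists.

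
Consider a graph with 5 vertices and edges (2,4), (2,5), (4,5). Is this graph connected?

Step 1: Build adjacency list from edges:
  1: (none)
  2: 4, 5
  3: (none)
  4: 2, 5
  5: 2, 4

Step 2: Run BFS/DFS from vertex 1:
  Visited: {1}
  Reached 1 of 5 vertices

Step 3: Only 1 of 5 vertices reached. Graph is disconnected.
Connected components: {1}, {2, 4, 5}, {3}
Answer: No, the graph is not connected (3 components).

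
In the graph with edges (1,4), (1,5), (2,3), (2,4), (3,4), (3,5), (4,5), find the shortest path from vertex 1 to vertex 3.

Step 1: Build adjacency list:
  1: 4, 5
  2: 3, 4
  3: 2, 4, 5
  4: 1, 2, 3, 5
  5: 1, 3, 4

Step 2: BFS from vertex 1 to find shortest path to 3:
  vertex 4 reached at distance 1
  vertex 5 reached at distance 1
  vertex 2 reached at distance 2
  vertex 3 reached at distance 2

Step 3: Shortest path: 1 -> 5 -> 3
Path length: 2 edges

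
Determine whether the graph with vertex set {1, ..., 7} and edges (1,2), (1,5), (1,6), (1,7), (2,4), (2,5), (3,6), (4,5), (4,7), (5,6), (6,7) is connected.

Step 1: Build adjacency list from edges:
  1: 2, 5, 6, 7
  2: 1, 4, 5
  3: 6
  4: 2, 5, 7
  5: 1, 2, 4, 6
  6: 1, 3, 5, 7
  7: 1, 4, 6

Step 2: Run BFS/DFS from vertex 1:
  Visited: {1, 2, 5, 6, 7, 4, 3}
  Reached 7 of 7 vertices

Step 3: All 7 vertices reached from vertex 1, so the graph is connected.
Answer: Yes, the graph is connected.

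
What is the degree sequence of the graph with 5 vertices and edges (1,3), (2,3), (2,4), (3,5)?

Step 1: Count edges incident to each vertex:
  deg(1) = 1 (neighbors: 3)
  deg(2) = 2 (neighbors: 3, 4)
  deg(3) = 3 (neighbors: 1, 2, 5)
  deg(4) = 1 (neighbors: 2)
  deg(5) = 1 (neighbors: 3)

Step 2: Sort degrees in non-increasing order:
  Degrees: [1, 2, 3, 1, 1] -> sorted: [3, 2, 1, 1, 1]

Degree sequence: [3, 2, 1, 1, 1]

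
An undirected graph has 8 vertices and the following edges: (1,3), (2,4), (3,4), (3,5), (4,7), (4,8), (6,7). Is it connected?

Step 1: Build adjacency list from edges:
  1: 3
  2: 4
  3: 1, 4, 5
  4: 2, 3, 7, 8
  5: 3
  6: 7
  7: 4, 6
  8: 4

Step 2: Run BFS/DFS from vertex 1:
  Visited: {1, 3, 4, 5, 2, 7, 8, 6}
  Reached 8 of 8 vertices

Step 3: All 8 vertices reached from vertex 1, so the graph is connected.
Answer: Yes, the graph is connected.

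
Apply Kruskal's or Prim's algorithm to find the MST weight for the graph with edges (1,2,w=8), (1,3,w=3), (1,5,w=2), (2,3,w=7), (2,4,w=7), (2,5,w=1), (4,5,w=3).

Apply Kruskal's algorithm (sort edges by weight, add if no cycle):

Sorted edges by weight:
  (2,5) w=1
  (1,5) w=2
  (1,3) w=3
  (4,5) w=3
  (2,4) w=7
  (2,3) w=7
  (1,2) w=8

Add edge (2,5) w=1 -- no cycle. Running total: 1
Add edge (1,5) w=2 -- no cycle. Running total: 3
Add edge (1,3) w=3 -- no cycle. Running total: 6
Add edge (4,5) w=3 -- no cycle. Running total: 9

MST edges: (2,5,w=1), (1,5,w=2), (1,3,w=3), (4,5,w=3)
Total MST weight: 1 + 2 + 3 + 3 = 9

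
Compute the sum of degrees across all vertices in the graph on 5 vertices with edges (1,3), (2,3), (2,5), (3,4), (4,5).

Step 1: Count edges incident to each vertex:
  deg(1) = 1 (neighbors: 3)
  deg(2) = 2 (neighbors: 3, 5)
  deg(3) = 3 (neighbors: 1, 2, 4)
  deg(4) = 2 (neighbors: 3, 5)
  deg(5) = 2 (neighbors: 2, 4)

Step 2: Sum all degrees:
  1 + 2 + 3 + 2 + 2 = 10

Verification: sum of degrees = 2 * |E| = 2 * 5 = 10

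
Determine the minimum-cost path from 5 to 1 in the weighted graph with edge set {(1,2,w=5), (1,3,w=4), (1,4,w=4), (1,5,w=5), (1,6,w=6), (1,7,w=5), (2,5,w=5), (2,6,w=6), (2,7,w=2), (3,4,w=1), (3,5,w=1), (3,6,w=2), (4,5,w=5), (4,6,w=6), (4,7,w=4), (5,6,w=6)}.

Step 1: Build adjacency list with weights:
  1: 2(w=5), 3(w=4), 4(w=4), 5(w=5), 6(w=6), 7(w=5)
  2: 1(w=5), 5(w=5), 6(w=6), 7(w=2)
  3: 1(w=4), 4(w=1), 5(w=1), 6(w=2)
  4: 1(w=4), 3(w=1), 5(w=5), 6(w=6), 7(w=4)
  5: 1(w=5), 2(w=5), 3(w=1), 4(w=5), 6(w=6)
  6: 1(w=6), 2(w=6), 3(w=2), 4(w=6), 5(w=6)
  7: 1(w=5), 2(w=2), 4(w=4)

Step 2: Apply Dijkstra's algorithm from vertex 5:
  Visit vertex 5 (distance=0)
    Update dist[1] = 5
    Update dist[2] = 5
    Update dist[3] = 1
    Update dist[4] = 5
    Update dist[6] = 6
  Visit vertex 3 (distance=1)
    Update dist[4] = 2
    Update dist[6] = 3
  Visit vertex 4 (distance=2)
    Update dist[7] = 6
  Visit vertex 6 (distance=3)
  Visit vertex 1 (distance=5)

Step 3: Shortest path: 5 -> 1
Total weight: 5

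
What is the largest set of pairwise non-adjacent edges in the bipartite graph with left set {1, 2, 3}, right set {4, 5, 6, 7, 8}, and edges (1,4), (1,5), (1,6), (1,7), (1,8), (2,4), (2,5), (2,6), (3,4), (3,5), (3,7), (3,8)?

Step 1: List the neighbors of each left vertex:
  1: 4, 5, 6, 7, 8
  2: 4, 5, 6
  3: 4, 5, 7, 8

Step 2: Greedily match left vertices, then look for augmenting paths:
  Match 1 -- 4
  Match 2 -- 5
  Match 3 -- 7
  No augmenting path remains.

Step 3: Verify this is maximum:
  Matching size 3 = min(|L|, |R|) = min(3, 5), which is an upper bound, so this matching is maximum.

Maximum matching: {(1,4), (2,5), (3,7)}
Size: 3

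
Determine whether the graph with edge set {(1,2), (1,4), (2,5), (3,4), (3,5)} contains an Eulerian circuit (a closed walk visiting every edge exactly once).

Step 1: Find the degree of each vertex:
  deg(1) = 2
  deg(2) = 2
  deg(3) = 2
  deg(4) = 2
  deg(5) = 2

Step 2: Count vertices with odd degree:
  All vertices have even degree (0 odd-degree vertices)

Step 3: Apply Euler's theorem:
  - Eulerian circuit exists iff graph is connected and all vertices have even degree
  - Eulerian path exists iff graph is connected and has 0 or 2 odd-degree vertices

Graph is connected with 0 odd-degree vertices.
Both Eulerian circuit and Eulerian path exist.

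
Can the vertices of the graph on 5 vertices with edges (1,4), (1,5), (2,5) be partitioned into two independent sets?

Step 1: Attempt 2-coloring using BFS:
  Start at vertex 1, assign color 0
  Color vertex 4 with color 1 (neighbor of 1)
  Color vertex 5 with color 1 (neighbor of 1)
  Color vertex 2 with color 0 (neighbor of 5)
  Start new component at vertex 3, assign color 0

Step 2: 2-coloring succeeded. No conflicts found.
  Set A (color 0): {1, 2, 3}
  Set B (color 1): {4, 5}

The graph is bipartite with partition {1, 2, 3}, {4, 5}.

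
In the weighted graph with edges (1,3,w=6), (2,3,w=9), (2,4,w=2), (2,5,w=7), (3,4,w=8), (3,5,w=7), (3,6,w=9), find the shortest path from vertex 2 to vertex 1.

Step 1: Build adjacency list with weights:
  1: 3(w=6)
  2: 3(w=9), 4(w=2), 5(w=7)
  3: 1(w=6), 2(w=9), 4(w=8), 5(w=7), 6(w=9)
  4: 2(w=2), 3(w=8)
  5: 2(w=7), 3(w=7)
  6: 3(w=9)

Step 2: Apply Dijkstra's algorithm from vertex 2:
  Visit vertex 2 (distance=0)
    Update dist[3] = 9
    Update dist[4] = 2
    Update dist[5] = 7
  Visit vertex 4 (distance=2)
  Visit vertex 5 (distance=7)
  Visit vertex 3 (distance=9)
    Update dist[1] = 15
    Update dist[6] = 18
  Visit vertex 1 (distance=15)

Step 3: Shortest path: 2 -> 3 -> 1
Total weight: 9 + 6 = 15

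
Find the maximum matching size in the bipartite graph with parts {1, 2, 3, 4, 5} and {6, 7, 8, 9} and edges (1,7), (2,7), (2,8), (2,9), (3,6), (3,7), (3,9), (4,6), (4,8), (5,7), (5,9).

Step 1: List the neighbors of each left vertex:
  1: 7
  2: 7, 8, 9
  3: 6, 7, 9
  4: 6, 8
  5: 7, 9

Step 2: Greedily match left vertices, then look for augmenting paths:
  Match 1 -- 7
  Match 2 -- 8
  Match 3 -- 6
  Match 5 -- 9
  No augmenting path remains.

Step 3: Verify this is maximum:
  Matching size 4 = min(|L|, |R|) = min(5, 4), which is an upper bound, so this matching is maximum.

Maximum matching: {(1,7), (2,8), (3,6), (5,9)}
Size: 4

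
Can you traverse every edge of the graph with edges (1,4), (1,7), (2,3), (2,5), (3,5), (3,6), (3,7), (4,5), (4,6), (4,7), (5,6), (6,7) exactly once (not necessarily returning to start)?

Step 1: Find the degree of each vertex:
  deg(1) = 2
  deg(2) = 2
  deg(3) = 4
  deg(4) = 4
  deg(5) = 4
  deg(6) = 4
  deg(7) = 4

Step 2: Count vertices with odd degree:
  All vertices have even degree (0 odd-degree vertices)

Step 3: Apply Euler's theorem:
  - Eulerian circuit exists iff graph is connected and all vertices have even degree
  - Eulerian path exists iff graph is connected and has 0 or 2 odd-degree vertices

Graph is connected with 0 odd-degree vertices.
Both Eulerian circuit and Eulerian path exist.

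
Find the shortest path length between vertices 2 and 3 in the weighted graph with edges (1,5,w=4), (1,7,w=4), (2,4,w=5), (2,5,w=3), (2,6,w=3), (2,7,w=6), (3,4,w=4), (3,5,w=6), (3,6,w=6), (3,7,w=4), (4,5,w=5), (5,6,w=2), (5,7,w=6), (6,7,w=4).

Step 1: Build adjacency list with weights:
  1: 5(w=4), 7(w=4)
  2: 4(w=5), 5(w=3), 6(w=3), 7(w=6)
  3: 4(w=4), 5(w=6), 6(w=6), 7(w=4)
  4: 2(w=5), 3(w=4), 5(w=5)
  5: 1(w=4), 2(w=3), 3(w=6), 4(w=5), 6(w=2), 7(w=6)
  6: 2(w=3), 3(w=6), 5(w=2), 7(w=4)
  7: 1(w=4), 2(w=6), 3(w=4), 5(w=6), 6(w=4)

Step 2: Apply Dijkstra's algorithm from vertex 2:
  Visit vertex 2 (distance=0)
    Update dist[4] = 5
    Update dist[5] = 3
    Update dist[6] = 3
    Update dist[7] = 6
  Visit vertex 5 (distance=3)
    Update dist[1] = 7
    Update dist[3] = 9
  Visit vertex 6 (distance=3)
  Visit vertex 4 (distance=5)
  Visit vertex 7 (distance=6)
  Visit vertex 1 (distance=7)
  Visit vertex 3 (distance=9)

Step 3: Shortest path: 2 -> 4 -> 3
Total weight: 5 + 4 = 9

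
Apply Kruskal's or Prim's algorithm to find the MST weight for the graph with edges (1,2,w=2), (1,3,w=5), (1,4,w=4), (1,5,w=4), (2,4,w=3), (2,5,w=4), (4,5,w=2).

Apply Kruskal's algorithm (sort edges by weight, add if no cycle):

Sorted edges by weight:
  (1,2) w=2
  (4,5) w=2
  (2,4) w=3
  (1,4) w=4
  (1,5) w=4
  (2,5) w=4
  (1,3) w=5

Add edge (1,2) w=2 -- no cycle. Running total: 2
Add edge (4,5) w=2 -- no cycle. Running total: 4
Add edge (2,4) w=3 -- no cycle. Running total: 7
Skip edge (1,4) w=4 -- would create cycle
Skip edge (1,5) w=4 -- would create cycle
Skip edge (2,5) w=4 -- would create cycle
Add edge (1,3) w=5 -- no cycle. Running total: 12

MST edges: (1,2,w=2), (4,5,w=2), (2,4,w=3), (1,3,w=5)
Total MST weight: 2 + 2 + 3 + 5 = 12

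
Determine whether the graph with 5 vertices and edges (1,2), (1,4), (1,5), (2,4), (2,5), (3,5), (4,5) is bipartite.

Step 1: Attempt 2-coloring using BFS:
  Start at vertex 1, assign color 0
  Color vertex 2 with color 1 (neighbor of 1)
  Color vertex 4 with color 1 (neighbor of 1)
  Color vertex 5 with color 1 (neighbor of 1)

Step 2: Conflict found! Vertices 2 and 4 are adjacent but have the same color.
This means the graph contains an odd cycle.

The graph is NOT bipartite.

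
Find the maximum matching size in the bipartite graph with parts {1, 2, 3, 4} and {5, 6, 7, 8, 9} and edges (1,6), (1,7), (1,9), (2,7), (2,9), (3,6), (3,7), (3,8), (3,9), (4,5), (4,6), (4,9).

Step 1: List the neighbors of each left vertex:
  1: 6, 7, 9
  2: 7, 9
  3: 6, 7, 8, 9
  4: 5, 6, 9

Step 2: Greedily match left vertices, then look for augmenting paths:
  Match 1 -- 6
  Match 2 -- 7
  Match 3 -- 8
  Match 4 -- 5
  No augmenting path remains.

Step 3: Verify this is maximum:
  Matching size 4 = min(|L|, |R|) = min(4, 5), which is an upper bound, so this matching is maximum.

Maximum matching: {(1,6), (2,7), (3,8), (4,5)}
Size: 4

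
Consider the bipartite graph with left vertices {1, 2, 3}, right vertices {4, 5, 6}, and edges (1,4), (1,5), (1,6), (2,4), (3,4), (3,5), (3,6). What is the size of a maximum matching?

Step 1: List the neighbors of each left vertex:
  1: 4, 5, 6
  2: 4
  3: 4, 5, 6

Step 2: Greedily match left vertices, then look for augmenting paths:
  Match 1 -- 6
  Match 2 -- 4
  Match 3 -- 5
  No augmenting path remains.

Step 3: Verify this is maximum:
  Matching size 3 = min(|L|, |R|) = min(3, 3), which is an upper bound, so this matching is maximum.

Maximum matching: {(1,6), (2,4), (3,5)}
Size: 3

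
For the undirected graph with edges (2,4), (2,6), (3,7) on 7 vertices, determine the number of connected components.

Step 1: Build adjacency list from edges:
  1: (none)
  2: 4, 6
  3: 7
  4: 2
  5: (none)
  6: 2
  7: 3

Step 2: Run BFS/DFS from vertex 1:
  Visited: {1}
  Reached 1 of 7 vertices

Step 3: Only 1 of 7 vertices reached. Graph is disconnected.
Connected components: {1}, {2, 4, 6}, {3, 7}, {5}
Number of connected components: 4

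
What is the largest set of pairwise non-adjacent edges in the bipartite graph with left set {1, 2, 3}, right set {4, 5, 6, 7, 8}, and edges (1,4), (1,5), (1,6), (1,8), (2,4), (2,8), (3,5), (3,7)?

Step 1: List the neighbors of each left vertex:
  1: 4, 5, 6, 8
  2: 4, 8
  3: 5, 7

Step 2: Greedily match left vertices, then look for augmenting paths:
  Match 1 -- 4
  Match 2 -- 8
  Match 3 -- 5
  No augmenting path remains.

Step 3: Verify this is maximum:
  Matching size 3 = min(|L|, |R|) = min(3, 5), which is an upper bound, so this matching is maximum.

Maximum matching: {(1,4), (2,8), (3,5)}
Size: 3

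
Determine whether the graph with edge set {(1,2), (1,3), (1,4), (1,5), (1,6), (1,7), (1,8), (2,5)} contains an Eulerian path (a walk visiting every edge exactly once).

Step 1: Find the degree of each vertex:
  deg(1) = 7
  deg(2) = 2
  deg(3) = 1
  deg(4) = 1
  deg(5) = 2
  deg(6) = 1
  deg(7) = 1
  deg(8) = 1

Step 2: Count vertices with odd degree:
  Odd-degree vertices: 1, 3, 4, 6, 7, 8 (6 total)

Step 3: Apply Euler's theorem:
  - Eulerian circuit exists iff graph is connected and all vertices have even degree
  - Eulerian path exists iff graph is connected and has 0 or 2 odd-degree vertices

Graph has 6 odd-degree vertices (need 0 or 2).
Neither Eulerian path nor Eulerian circuit exists.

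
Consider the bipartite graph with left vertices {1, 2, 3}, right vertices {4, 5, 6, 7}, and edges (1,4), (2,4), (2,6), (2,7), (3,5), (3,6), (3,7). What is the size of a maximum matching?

Step 1: List the neighbors of each left vertex:
  1: 4
  2: 4, 6, 7
  3: 5, 6, 7

Step 2: Greedily match left vertices, then look for augmenting paths:
  Match 1 -- 4
  Match 2 -- 6
  Match 3 -- 5
  No augmenting path remains.

Step 3: Verify this is maximum:
  Matching size 3 = min(|L|, |R|) = min(3, 4), which is an upper bound, so this matching is maximum.

Maximum matching: {(1,4), (2,6), (3,5)}
Size: 3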